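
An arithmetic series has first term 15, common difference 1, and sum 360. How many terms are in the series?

Using S = n/2 × [2a + (n-1)d]
360 = n/2 × [2(15) + (n-1)(1)]
360 = n/2 × [30 + 1n - 1]
720 = n × [29 + 1n]
1n² + (29)n - 720 = 0
Discriminant: Δ = (29)² - 4(1)(-720) = 841 + 2880 = 3721
√Δ = 61
n = [-(29) + √Δ] / (2·1) = (-29 + 61) / 2 = 32 / 2 = 16
(The negative root is discarded since n must be a positive integer.)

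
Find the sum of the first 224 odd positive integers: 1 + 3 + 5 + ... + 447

Sum of first n odd numbers = n²
= 224²
= 50176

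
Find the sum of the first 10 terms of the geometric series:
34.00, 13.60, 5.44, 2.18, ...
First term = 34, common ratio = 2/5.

Sₙ = a(1 - rⁿ) / (1 - r)
S_10 = 34(1 - (2/5)^10) / (1 - (2/5))
S_10 = 34(1 - (1024/9765625)) / (3/5)
S_10 = 110665478/1953125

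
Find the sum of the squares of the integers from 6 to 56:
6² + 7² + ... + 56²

Use ∑_{k=1}^{n} k² = n(n+1)(2n+1)/6, then subtract the first 5 terms.
∑_{k=1}^{56} k² = 56×57×113/6 = 60116
∑_{k=1}^{5} k² = 5×6×11/6 = 55
∑_{k=6}^{56} k² = 60116 - 55 = 60061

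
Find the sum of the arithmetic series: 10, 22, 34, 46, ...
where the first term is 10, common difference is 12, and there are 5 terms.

Sₙ = n/2 × (first + last)
Last term = a + (n-1)d = 10 + (5-1)×12 = 58
S_5 = 5/2 × (10 + 58)
S_5 = 5/2 × 68 = 170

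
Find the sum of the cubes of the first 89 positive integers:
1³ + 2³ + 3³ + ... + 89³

Formula: ∑k³ = [n(n+1)/2]²
= [89×90/2]²
= 4005²
= 16040025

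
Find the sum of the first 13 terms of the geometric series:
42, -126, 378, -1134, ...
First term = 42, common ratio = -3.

Sₙ = a(1 - rⁿ) / (1 - r)
S_13 = 42(1 - (-3)^13) / (1 - (-3))
S_13 = 42(1 - (-1594323)) / (4)
S_13 = 16740402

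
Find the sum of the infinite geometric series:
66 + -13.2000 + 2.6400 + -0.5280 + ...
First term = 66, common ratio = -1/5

For |r| < 1, S = a / (1 - r)
S = 66 / (1 - (-1/5))
S = 66 / (6/5)
S = 55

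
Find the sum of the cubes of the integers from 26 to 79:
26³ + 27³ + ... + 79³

Use ∑_{k=1}^{n} k³ = [n(n+1)/2]², then subtract the first 25 terms.
∑_{k=1}^{79} k³ = [79×80/2]² = 3160² = 9985600
∑_{k=1}^{25} k³ = [25×26/2]² = 325² = 105625
∑_{k=26}^{79} k³ = 9985600 - 105625 = 9879975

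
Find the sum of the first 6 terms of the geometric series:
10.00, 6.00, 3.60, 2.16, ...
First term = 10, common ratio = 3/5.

Sₙ = a(1 - rⁿ) / (1 - r)
S_6 = 10(1 - (3/5)^6) / (1 - (3/5))
S_6 = 10(1 - (729/15625)) / (2/5)
S_6 = 14896/625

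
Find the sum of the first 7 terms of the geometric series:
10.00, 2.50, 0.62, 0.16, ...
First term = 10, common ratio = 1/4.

Sₙ = a(1 - rⁿ) / (1 - r)
S_7 = 10(1 - (1/4)^7) / (1 - (1/4))
S_7 = 10(1 - (1/16384)) / (3/4)
S_7 = 27305/2048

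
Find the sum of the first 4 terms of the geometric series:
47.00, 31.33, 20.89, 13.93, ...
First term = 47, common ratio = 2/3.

Sₙ = a(1 - rⁿ) / (1 - r)
S_4 = 47(1 - (2/3)^4) / (1 - (2/3))
S_4 = 47(1 - (16/81)) / (1/3)
S_4 = 3055/27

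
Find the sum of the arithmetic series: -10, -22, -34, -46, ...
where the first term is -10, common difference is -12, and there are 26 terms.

Sₙ = n/2 × (first + last)
Last term = a + (n-1)d = -10 + (26-1)×(-12) = -310
S_26 = 26/2 × (-10 + (-310))
S_26 = 26/2 × (-320) = -4160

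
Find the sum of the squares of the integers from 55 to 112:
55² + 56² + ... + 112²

Use ∑_{k=1}^{n} k² = n(n+1)(2n+1)/6, then subtract the first 54 terms.
∑_{k=1}^{112} k² = 112×113×225/6 = 474600
∑_{k=1}^{54} k² = 54×55×109/6 = 53955
∑_{k=55}^{112} k² = 474600 - 53955 = 420645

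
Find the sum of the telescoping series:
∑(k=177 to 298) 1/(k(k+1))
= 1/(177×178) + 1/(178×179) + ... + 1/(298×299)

Partial fractions: 1/(k(k+1)) = 1/k - 1/(k+1)
The series telescopes:
= (1/177 - 1/178) + (1/178 - 1/179) + ... + (1/298 - 1/299)
= 1/177 - 1/299
= 122/52923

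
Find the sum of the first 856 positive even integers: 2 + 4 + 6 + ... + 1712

Sum of first n even numbers = n(n+1)
= 856×857
= 733592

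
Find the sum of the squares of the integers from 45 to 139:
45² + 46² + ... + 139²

Use ∑_{k=1}^{n} k² = n(n+1)(2n+1)/6, then subtract the first 44 terms.
∑_{k=1}^{139} k² = 139×140×279/6 = 904890
∑_{k=1}^{44} k² = 44×45×89/6 = 29370
∑_{k=45}^{139} k² = 904890 - 29370 = 875520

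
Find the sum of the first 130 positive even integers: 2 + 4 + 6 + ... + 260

Sum of first n even numbers = n(n+1)
= 130×131
= 17030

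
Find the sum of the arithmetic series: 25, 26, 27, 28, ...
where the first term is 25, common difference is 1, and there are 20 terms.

Sₙ = n/2 × (first + last)
Last term = a + (n-1)d = 25 + (20-1)×1 = 44
S_20 = 20/2 × (25 + 44)
S_20 = 20/2 × 69 = 690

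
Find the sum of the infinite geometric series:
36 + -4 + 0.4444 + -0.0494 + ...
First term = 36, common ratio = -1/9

For |r| < 1, S = a / (1 - r)
S = 36 / (1 - (-1/9))
S = 36 / (10/9)
S = 162/5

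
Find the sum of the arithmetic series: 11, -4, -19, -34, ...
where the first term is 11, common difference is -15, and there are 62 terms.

Sₙ = n/2 × (first + last)
Last term = a + (n-1)d = 11 + (62-1)×(-15) = -904
S_62 = 62/2 × (11 + (-904))
S_62 = 62/2 × (-893) = -27683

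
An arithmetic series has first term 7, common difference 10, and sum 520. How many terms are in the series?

Using S = n/2 × [2a + (n-1)d]
520 = n/2 × [2(7) + (n-1)(10)]
520 = n/2 × [14 + 10n - 10]
1040 = n × [4 + 10n]
10n² + (4)n - 1040 = 0
Discriminant: Δ = (4)² - 4(10)(-1040) = 16 + 41600 = 41616
√Δ = 204
n = [-(4) + √Δ] / (2·10) = (-4 + 204) / 20 = 200 / 20 = 10
(The negative root is discarded since n must be a positive integer.)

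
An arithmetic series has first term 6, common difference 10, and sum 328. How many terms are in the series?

Using S = n/2 × [2a + (n-1)d]
328 = n/2 × [2(6) + (n-1)(10)]
328 = n/2 × [12 + 10n - 10]
656 = n × [2 + 10n]
10n² + (2)n - 656 = 0
Discriminant: Δ = (2)² - 4(10)(-656) = 4 + 26240 = 26244
√Δ = 162
n = [-(2) + √Δ] / (2·10) = (-2 + 162) / 20 = 160 / 20 = 8
(The negative root is discarded since n must be a positive integer.)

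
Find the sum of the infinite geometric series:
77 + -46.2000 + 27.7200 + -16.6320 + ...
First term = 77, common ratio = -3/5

For |r| < 1, S = a / (1 - r)
S = 77 / (1 - (-3/5))
S = 77 / (8/5)
S = 385/8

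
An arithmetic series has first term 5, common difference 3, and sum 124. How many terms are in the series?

Using S = n/2 × [2a + (n-1)d]
124 = n/2 × [2(5) + (n-1)(3)]
124 = n/2 × [10 + 3n - 3]
248 = n × [7 + 3n]
3n² + (7)n - 248 = 0
Discriminant: Δ = (7)² - 4(3)(-248) = 49 + 2976 = 3025
√Δ = 55
n = [-(7) + √Δ] / (2·3) = (-7 + 55) / 6 = 48 / 6 = 8
(The negative root is discarded since n must be a positive integer.)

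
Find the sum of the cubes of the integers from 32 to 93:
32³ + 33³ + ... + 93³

Use ∑_{k=1}^{n} k³ = [n(n+1)/2]², then subtract the first 31 terms.
∑_{k=1}^{93} k³ = [93×94/2]² = 4371² = 19105641
∑_{k=1}^{31} k³ = [31×32/2]² = 496² = 246016
∑_{k=32}^{93} k³ = 19105641 - 246016 = 18859625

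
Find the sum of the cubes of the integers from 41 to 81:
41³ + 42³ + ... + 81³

Use ∑_{k=1}^{n} k³ = [n(n+1)/2]², then subtract the first 40 terms.
∑_{k=1}^{81} k³ = [81×82/2]² = 3321² = 11029041
∑_{k=1}^{40} k³ = [40×41/2]² = 820² = 672400
∑_{k=41}^{81} k³ = 11029041 - 672400 = 10356641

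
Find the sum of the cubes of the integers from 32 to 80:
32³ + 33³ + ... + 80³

Use ∑_{k=1}^{n} k³ = [n(n+1)/2]², then subtract the first 31 terms.
∑_{k=1}^{80} k³ = [80×81/2]² = 3240² = 10497600
∑_{k=1}^{31} k³ = [31×32/2]² = 496² = 246016
∑_{k=32}^{80} k³ = 10497600 - 246016 = 10251584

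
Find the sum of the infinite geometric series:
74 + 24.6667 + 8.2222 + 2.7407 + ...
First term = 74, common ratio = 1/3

For |r| < 1, S = a / (1 - r)
S = 74 / (1 - (1/3))
S = 74 / (2/3)
S = 111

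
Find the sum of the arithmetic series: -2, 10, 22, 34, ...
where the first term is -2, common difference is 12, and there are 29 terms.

Sₙ = n/2 × (first + last)
Last term = a + (n-1)d = -2 + (29-1)×12 = 334
S_29 = 29/2 × (-2 + 334)
S_29 = 29/2 × 332 = 4814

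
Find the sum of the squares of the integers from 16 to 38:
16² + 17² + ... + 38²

Use ∑_{k=1}^{n} k² = n(n+1)(2n+1)/6, then subtract the first 15 terms.
∑_{k=1}^{38} k² = 38×39×77/6 = 19019
∑_{k=1}^{15} k² = 15×16×31/6 = 1240
∑_{k=16}^{38} k² = 19019 - 1240 = 17779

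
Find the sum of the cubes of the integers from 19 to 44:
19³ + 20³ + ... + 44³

Use ∑_{k=1}^{n} k³ = [n(n+1)/2]², then subtract the first 18 terms.
∑_{k=1}^{44} k³ = [44×45/2]² = 990² = 980100
∑_{k=1}^{18} k³ = [18×19/2]² = 171² = 29241
∑_{k=19}^{44} k³ = 980100 - 29241 = 950859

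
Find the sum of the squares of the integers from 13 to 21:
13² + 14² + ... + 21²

Use ∑_{k=1}^{n} k² = n(n+1)(2n+1)/6, then subtract the first 12 terms.
∑_{k=1}^{21} k² = 21×22×43/6 = 3311
∑_{k=1}^{12} k² = 12×13×25/6 = 650
∑_{k=13}^{21} k² = 3311 - 650 = 2661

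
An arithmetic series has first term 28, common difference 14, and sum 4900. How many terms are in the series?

Using S = n/2 × [2a + (n-1)d]
4900 = n/2 × [2(28) + (n-1)(14)]
4900 = n/2 × [56 + 14n - 14]
9800 = n × [42 + 14n]
14n² + (42)n - 9800 = 0
Discriminant: Δ = (42)² - 4(14)(-9800) = 1764 + 548800 = 550564
√Δ = 742
n = [-(42) + √Δ] / (2·14) = (-42 + 742) / 28 = 700 / 28 = 25
(The negative root is discarded since n must be a positive integer.)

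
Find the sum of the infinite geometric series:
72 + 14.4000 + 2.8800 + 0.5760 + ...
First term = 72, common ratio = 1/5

For |r| < 1, S = a / (1 - r)
S = 72 / (1 - (1/5))
S = 72 / (4/5)
S = 90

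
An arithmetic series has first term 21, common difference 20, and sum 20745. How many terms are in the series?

Using S = n/2 × [2a + (n-1)d]
20745 = n/2 × [2(21) + (n-1)(20)]
20745 = n/2 × [42 + 20n - 20]
41490 = n × [22 + 20n]
20n² + (22)n - 41490 = 0
Discriminant: Δ = (22)² - 4(20)(-41490) = 484 + 3319200 = 3319684
√Δ = 1822
n = [-(22) + √Δ] / (2·20) = (-22 + 1822) / 40 = 1800 / 40 = 45
(The negative root is discarded since n must be a positive integer.)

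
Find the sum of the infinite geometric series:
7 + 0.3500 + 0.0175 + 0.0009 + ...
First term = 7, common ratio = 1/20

For |r| < 1, S = a / (1 - r)
S = 7 / (1 - (1/20))
S = 7 / (19/20)
S = 140/19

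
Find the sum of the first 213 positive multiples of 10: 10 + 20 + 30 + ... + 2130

Factor out 10: = 10(1 + 2 + ... + 213) = 10 × n(n+1)/2
= 10 × 213×214/2
= 10 × 22791
= 227910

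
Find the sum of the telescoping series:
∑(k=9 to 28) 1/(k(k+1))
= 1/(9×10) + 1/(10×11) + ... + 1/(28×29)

Partial fractions: 1/(k(k+1)) = 1/k - 1/(k+1)
The series telescopes:
= (1/9 - 1/10) + (1/10 - 1/11) + ... + (1/28 - 1/29)
= 1/9 - 1/29
= 20/261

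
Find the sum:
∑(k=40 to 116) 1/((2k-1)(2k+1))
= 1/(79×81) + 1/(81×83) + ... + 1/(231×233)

Partial fractions: 1/((2k-1)(2k+1)) = (1/2)[1/(2k-1) - 1/(2k+1)]
The series telescopes:
= (1/2)[1/79 - 1/233]
= 77/18407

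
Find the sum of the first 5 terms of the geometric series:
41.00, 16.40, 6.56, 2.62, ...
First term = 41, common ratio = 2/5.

Sₙ = a(1 - rⁿ) / (1 - r)
S_5 = 41(1 - (2/5)^5) / (1 - (2/5))
S_5 = 41(1 - (32/3125)) / (3/5)
S_5 = 42271/625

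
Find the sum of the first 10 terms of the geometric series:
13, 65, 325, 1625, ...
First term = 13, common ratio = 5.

Sₙ = a(1 - rⁿ) / (1 - r)
S_10 = 13(1 - 5^10) / (1 - 5)
S_10 = 13(1 - 9765625) / (-4)
S_10 = 31738278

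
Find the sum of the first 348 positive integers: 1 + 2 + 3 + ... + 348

Formula: ∑k = n(n+1)/2
= 348×349/2
= 121452/2
= 60726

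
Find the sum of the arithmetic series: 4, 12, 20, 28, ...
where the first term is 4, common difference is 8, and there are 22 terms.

Sₙ = n/2 × (first + last)
Last term = a + (n-1)d = 4 + (22-1)×8 = 172
S_22 = 22/2 × (4 + 172)
S_22 = 22/2 × 176 = 1936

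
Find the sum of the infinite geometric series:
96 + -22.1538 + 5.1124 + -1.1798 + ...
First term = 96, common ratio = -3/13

For |r| < 1, S = a / (1 - r)
S = 96 / (1 - (-3/13))
S = 96 / (16/13)
S = 78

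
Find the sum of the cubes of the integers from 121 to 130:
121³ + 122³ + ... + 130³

Use ∑_{k=1}^{n} k³ = [n(n+1)/2]², then subtract the first 120 terms.
∑_{k=1}^{130} k³ = [130×131/2]² = 8515² = 72505225
∑_{k=1}^{120} k³ = [120×121/2]² = 7260² = 52707600
∑_{k=121}^{130} k³ = 72505225 - 52707600 = 19797625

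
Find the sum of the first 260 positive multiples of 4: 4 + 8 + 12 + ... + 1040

Factor out 4: = 4(1 + 2 + ... + 260) = 4 × n(n+1)/2
= 4 × 260×261/2
= 4 × 33930
= 135720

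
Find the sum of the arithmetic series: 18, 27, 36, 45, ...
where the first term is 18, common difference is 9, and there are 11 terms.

Sₙ = n/2 × (first + last)
Last term = a + (n-1)d = 18 + (11-1)×9 = 108
S_11 = 11/2 × (18 + 108)
S_11 = 11/2 × 126 = 693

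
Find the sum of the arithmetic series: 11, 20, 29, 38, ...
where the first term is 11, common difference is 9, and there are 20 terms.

Sₙ = n/2 × (first + last)
Last term = a + (n-1)d = 11 + (20-1)×9 = 182
S_20 = 20/2 × (11 + 182)
S_20 = 20/2 × 193 = 1930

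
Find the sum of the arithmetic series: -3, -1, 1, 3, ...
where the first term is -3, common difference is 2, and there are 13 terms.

Sₙ = n/2 × (first + last)
Last term = a + (n-1)d = -3 + (13-1)×2 = 21
S_13 = 13/2 × (-3 + 21)
S_13 = 13/2 × 18 = 117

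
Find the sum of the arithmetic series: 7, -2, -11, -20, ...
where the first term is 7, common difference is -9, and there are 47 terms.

Sₙ = n/2 × (first + last)
Last term = a + (n-1)d = 7 + (47-1)×(-9) = -407
S_47 = 47/2 × (7 + (-407))
S_47 = 47/2 × (-400) = -9400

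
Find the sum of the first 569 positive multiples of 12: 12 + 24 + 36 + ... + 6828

Factor out 12: = 12(1 + 2 + ... + 569) = 12 × n(n+1)/2
= 12 × 569×570/2
= 12 × 162165
= 1945980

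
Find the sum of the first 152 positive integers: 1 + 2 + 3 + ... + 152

Formula: ∑k = n(n+1)/2
= 152×153/2
= 23256/2
= 11628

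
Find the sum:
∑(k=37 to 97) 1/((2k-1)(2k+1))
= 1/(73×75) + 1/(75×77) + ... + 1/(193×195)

Partial fractions: 1/((2k-1)(2k+1)) = (1/2)[1/(2k-1) - 1/(2k+1)]
The series telescopes:
= (1/2)[1/73 - 1/195]
= 61/14235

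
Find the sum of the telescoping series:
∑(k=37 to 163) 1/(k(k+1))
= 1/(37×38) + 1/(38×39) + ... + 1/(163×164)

Partial fractions: 1/(k(k+1)) = 1/k - 1/(k+1)
The series telescopes:
= (1/37 - 1/38) + (1/38 - 1/39) + ... + (1/163 - 1/164)
= 1/37 - 1/164
= 127/6068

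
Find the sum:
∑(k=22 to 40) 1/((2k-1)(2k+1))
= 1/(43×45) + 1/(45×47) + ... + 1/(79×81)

Partial fractions: 1/((2k-1)(2k+1)) = (1/2)[1/(2k-1) - 1/(2k+1)]
The series telescopes:
= (1/2)[1/43 - 1/81]
= 19/3483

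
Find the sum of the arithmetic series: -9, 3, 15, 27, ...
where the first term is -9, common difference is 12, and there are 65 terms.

Sₙ = n/2 × (first + last)
Last term = a + (n-1)d = -9 + (65-1)×12 = 759
S_65 = 65/2 × (-9 + 759)
S_65 = 65/2 × 750 = 24375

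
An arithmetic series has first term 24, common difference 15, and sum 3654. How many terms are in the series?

Using S = n/2 × [2a + (n-1)d]
3654 = n/2 × [2(24) + (n-1)(15)]
3654 = n/2 × [48 + 15n - 15]
7308 = n × [33 + 15n]
15n² + (33)n - 7308 = 0
Discriminant: Δ = (33)² - 4(15)(-7308) = 1089 + 438480 = 439569
√Δ = 663
n = [-(33) + √Δ] / (2·15) = (-33 + 663) / 30 = 630 / 30 = 21
(The negative root is discarded since n must be a positive integer.)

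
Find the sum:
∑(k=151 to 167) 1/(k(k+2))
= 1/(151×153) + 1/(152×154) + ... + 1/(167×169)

Partial fractions: 1/(k(k+2)) = (1/2)[1/k - 1/(k+2)]
Telescoping leaves the first two and last two terms:
= (1/2)[1/151 + 1/152 - 1/168 - 1/169]
= 54247/81456648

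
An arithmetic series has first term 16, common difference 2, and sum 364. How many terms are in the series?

Using S = n/2 × [2a + (n-1)d]
364 = n/2 × [2(16) + (n-1)(2)]
364 = n/2 × [32 + 2n - 2]
728 = n × [30 + 2n]
2n² + (30)n - 728 = 0
Discriminant: Δ = (30)² - 4(2)(-728) = 900 + 5824 = 6724
√Δ = 82
n = [-(30) + √Δ] / (2·2) = (-30 + 82) / 4 = 52 / 4 = 13
(The negative root is discarded since n must be a positive integer.)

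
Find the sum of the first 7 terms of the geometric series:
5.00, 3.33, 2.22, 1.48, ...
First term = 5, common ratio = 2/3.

Sₙ = a(1 - rⁿ) / (1 - r)
S_7 = 5(1 - (2/3)^7) / (1 - (2/3))
S_7 = 5(1 - (128/2187)) / (1/3)
S_7 = 10295/729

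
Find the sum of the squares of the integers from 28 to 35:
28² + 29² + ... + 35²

Use ∑_{k=1}^{n} k² = n(n+1)(2n+1)/6, then subtract the first 27 terms.
∑_{k=1}^{35} k² = 35×36×71/6 = 14910
∑_{k=1}^{27} k² = 27×28×55/6 = 6930
∑_{k=28}^{35} k² = 14910 - 6930 = 7980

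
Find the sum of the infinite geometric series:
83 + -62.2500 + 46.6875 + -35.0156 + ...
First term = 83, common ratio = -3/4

For |r| < 1, S = a / (1 - r)
S = 83 / (1 - (-3/4))
S = 83 / (7/4)
S = 332/7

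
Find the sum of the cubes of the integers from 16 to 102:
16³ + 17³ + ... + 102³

Use ∑_{k=1}^{n} k³ = [n(n+1)/2]², then subtract the first 15 terms.
∑_{k=1}^{102} k³ = [102×103/2]² = 5253² = 27594009
∑_{k=1}^{15} k³ = [15×16/2]² = 120² = 14400
∑_{k=16}^{102} k³ = 27594009 - 14400 = 27579609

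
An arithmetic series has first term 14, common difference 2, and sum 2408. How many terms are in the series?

Using S = n/2 × [2a + (n-1)d]
2408 = n/2 × [2(14) + (n-1)(2)]
2408 = n/2 × [28 + 2n - 2]
4816 = n × [26 + 2n]
2n² + (26)n - 4816 = 0
Discriminant: Δ = (26)² - 4(2)(-4816) = 676 + 38528 = 39204
√Δ = 198
n = [-(26) + √Δ] / (2·2) = (-26 + 198) / 4 = 172 / 4 = 43
(The negative root is discarded since n must be a positive integer.)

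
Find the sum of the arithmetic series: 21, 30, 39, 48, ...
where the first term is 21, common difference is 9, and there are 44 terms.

Sₙ = n/2 × (first + last)
Last term = a + (n-1)d = 21 + (44-1)×9 = 408
S_44 = 44/2 × (21 + 408)
S_44 = 44/2 × 429 = 9438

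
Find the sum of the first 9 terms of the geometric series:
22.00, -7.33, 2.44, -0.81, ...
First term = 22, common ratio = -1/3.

Sₙ = a(1 - rⁿ) / (1 - r)
S_9 = 22(1 - (-1/3)^9) / (1 - (-1/3))
S_9 = 22(1 - (-1/19683)) / (4/3)
S_9 = 108262/6561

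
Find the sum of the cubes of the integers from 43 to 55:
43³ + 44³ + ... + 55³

Use ∑_{k=1}^{n} k³ = [n(n+1)/2]², then subtract the first 42 terms.
∑_{k=1}^{55} k³ = [55×56/2]² = 1540² = 2371600
∑_{k=1}^{42} k³ = [42×43/2]² = 903² = 815409
∑_{k=43}^{55} k³ = 2371600 - 815409 = 1556191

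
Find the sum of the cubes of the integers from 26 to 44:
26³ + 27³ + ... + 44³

Use ∑_{k=1}^{n} k³ = [n(n+1)/2]², then subtract the first 25 terms.
∑_{k=1}^{44} k³ = [44×45/2]² = 990² = 980100
∑_{k=1}^{25} k³ = [25×26/2]² = 325² = 105625
∑_{k=26}^{44} k³ = 980100 - 105625 = 874475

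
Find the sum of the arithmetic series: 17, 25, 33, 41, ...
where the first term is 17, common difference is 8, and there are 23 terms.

Sₙ = n/2 × (first + last)
Last term = a + (n-1)d = 17 + (23-1)×8 = 193
S_23 = 23/2 × (17 + 193)
S_23 = 23/2 × 210 = 2415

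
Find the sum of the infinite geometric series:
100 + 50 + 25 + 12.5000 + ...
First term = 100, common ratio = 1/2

For |r| < 1, S = a / (1 - r)
S = 100 / (1 - (1/2))
S = 100 / (1/2)
S = 200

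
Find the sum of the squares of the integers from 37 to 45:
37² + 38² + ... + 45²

Use ∑_{k=1}^{n} k² = n(n+1)(2n+1)/6, then subtract the first 36 terms.
∑_{k=1}^{45} k² = 45×46×91/6 = 31395
∑_{k=1}^{36} k² = 36×37×73/6 = 16206
∑_{k=37}^{45} k² = 31395 - 16206 = 15189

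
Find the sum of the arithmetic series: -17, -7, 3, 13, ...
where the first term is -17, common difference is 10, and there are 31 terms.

Sₙ = n/2 × (first + last)
Last term = a + (n-1)d = -17 + (31-1)×10 = 283
S_31 = 31/2 × (-17 + 283)
S_31 = 31/2 × 266 = 4123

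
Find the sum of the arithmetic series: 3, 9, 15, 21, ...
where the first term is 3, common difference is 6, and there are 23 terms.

Sₙ = n/2 × (first + last)
Last term = a + (n-1)d = 3 + (23-1)×6 = 135
S_23 = 23/2 × (3 + 135)
S_23 = 23/2 × 138 = 1587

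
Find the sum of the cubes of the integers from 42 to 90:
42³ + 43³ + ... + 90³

Use ∑_{k=1}^{n} k³ = [n(n+1)/2]², then subtract the first 41 terms.
∑_{k=1}^{90} k³ = [90×91/2]² = 4095² = 16769025
∑_{k=1}^{41} k³ = [41×42/2]² = 861² = 741321
∑_{k=42}^{90} k³ = 16769025 - 741321 = 16027704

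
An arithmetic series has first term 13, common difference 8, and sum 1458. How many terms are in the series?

Using S = n/2 × [2a + (n-1)d]
1458 = n/2 × [2(13) + (n-1)(8)]
1458 = n/2 × [26 + 8n - 8]
2916 = n × [18 + 8n]
8n² + (18)n - 2916 = 0
Discriminant: Δ = (18)² - 4(8)(-2916) = 324 + 93312 = 93636
√Δ = 306
n = [-(18) + √Δ] / (2·8) = (-18 + 306) / 16 = 288 / 16 = 18
(The negative root is discarded since n must be a positive integer.)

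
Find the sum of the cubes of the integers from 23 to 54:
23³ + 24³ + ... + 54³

Use ∑_{k=1}^{n} k³ = [n(n+1)/2]², then subtract the first 22 terms.
∑_{k=1}^{54} k³ = [54×55/2]² = 1485² = 2205225
∑_{k=1}^{22} k³ = [22×23/2]² = 253² = 64009
∑_{k=23}^{54} k³ = 2205225 - 64009 = 2141216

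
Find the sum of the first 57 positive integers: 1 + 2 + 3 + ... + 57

Formula: ∑k = n(n+1)/2
= 57×58/2
= 3306/2
= 1653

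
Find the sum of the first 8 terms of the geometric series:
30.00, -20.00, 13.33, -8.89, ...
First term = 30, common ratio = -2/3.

Sₙ = a(1 - rⁿ) / (1 - r)
S_8 = 30(1 - (-2/3)^8) / (1 - (-2/3))
S_8 = 30(1 - (256/6561)) / (5/3)
S_8 = 12610/729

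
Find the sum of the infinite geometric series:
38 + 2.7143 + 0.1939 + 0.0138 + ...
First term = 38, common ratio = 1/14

For |r| < 1, S = a / (1 - r)
S = 38 / (1 - (1/14))
S = 38 / (13/14)
S = 532/13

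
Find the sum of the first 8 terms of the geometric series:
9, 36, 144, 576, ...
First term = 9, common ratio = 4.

Sₙ = a(1 - rⁿ) / (1 - r)
S_8 = 9(1 - 4^8) / (1 - 4)
S_8 = 9(1 - 65536) / (-3)
S_8 = 196605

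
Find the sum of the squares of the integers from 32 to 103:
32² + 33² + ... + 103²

Use ∑_{k=1}^{n} k² = n(n+1)(2n+1)/6, then subtract the first 31 terms.
∑_{k=1}^{103} k² = 103×104×207/6 = 369564
∑_{k=1}^{31} k² = 31×32×63/6 = 10416
∑_{k=32}^{103} k² = 369564 - 10416 = 359148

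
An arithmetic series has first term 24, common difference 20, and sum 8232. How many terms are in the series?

Using S = n/2 × [2a + (n-1)d]
8232 = n/2 × [2(24) + (n-1)(20)]
8232 = n/2 × [48 + 20n - 20]
16464 = n × [28 + 20n]
20n² + (28)n - 16464 = 0
Discriminant: Δ = (28)² - 4(20)(-16464) = 784 + 1317120 = 1317904
√Δ = 1148
n = [-(28) + √Δ] / (2·20) = (-28 + 1148) / 40 = 1120 / 40 = 28
(The negative root is discarded since n must be a positive integer.)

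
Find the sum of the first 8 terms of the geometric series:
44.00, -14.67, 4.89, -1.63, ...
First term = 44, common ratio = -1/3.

Sₙ = a(1 - rⁿ) / (1 - r)
S_8 = 44(1 - (-1/3)^8) / (1 - (-1/3))
S_8 = 44(1 - (1/6561)) / (4/3)
S_8 = 72160/2187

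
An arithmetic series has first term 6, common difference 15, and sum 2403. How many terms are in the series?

Using S = n/2 × [2a + (n-1)d]
2403 = n/2 × [2(6) + (n-1)(15)]
2403 = n/2 × [12 + 15n - 15]
4806 = n × [-3 + 15n]
15n² + (-3)n - 4806 = 0
Discriminant: Δ = (-3)² - 4(15)(-4806) = 9 + 288360 = 288369
√Δ = 537
n = [-(-3) + √Δ] / (2·15) = (3 + 537) / 30 = 540 / 30 = 18
(The negative root is discarded since n must be a positive integer.)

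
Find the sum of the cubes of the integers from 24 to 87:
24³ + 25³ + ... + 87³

Use ∑_{k=1}^{n} k³ = [n(n+1)/2]², then subtract the first 23 terms.
∑_{k=1}^{87} k³ = [87×88/2]² = 3828² = 14653584
∑_{k=1}^{23} k³ = [23×24/2]² = 276² = 76176
∑_{k=24}^{87} k³ = 14653584 - 76176 = 14577408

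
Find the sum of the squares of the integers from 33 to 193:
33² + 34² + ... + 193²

Use ∑_{k=1}^{n} k² = n(n+1)(2n+1)/6, then subtract the first 32 terms.
∑_{k=1}^{193} k² = 193×194×387/6 = 2415009
∑_{k=1}^{32} k² = 32×33×65/6 = 11440
∑_{k=33}^{193} k² = 2415009 - 11440 = 2403569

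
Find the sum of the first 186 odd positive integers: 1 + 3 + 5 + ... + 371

Sum of first n odd numbers = n²
= 186²
= 34596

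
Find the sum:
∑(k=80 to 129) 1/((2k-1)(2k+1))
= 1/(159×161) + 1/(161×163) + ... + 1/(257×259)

Partial fractions: 1/((2k-1)(2k+1)) = (1/2)[1/(2k-1) - 1/(2k+1)]
The series telescopes:
= (1/2)[1/159 - 1/259]
= 50/41181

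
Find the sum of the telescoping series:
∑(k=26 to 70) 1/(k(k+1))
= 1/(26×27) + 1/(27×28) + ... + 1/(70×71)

Partial fractions: 1/(k(k+1)) = 1/k - 1/(k+1)
The series telescopes:
= (1/26 - 1/27) + (1/27 - 1/28) + ... + (1/70 - 1/71)
= 1/26 - 1/71
= 45/1846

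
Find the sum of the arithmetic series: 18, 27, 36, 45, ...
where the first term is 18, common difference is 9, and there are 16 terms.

Sₙ = n/2 × (first + last)
Last term = a + (n-1)d = 18 + (16-1)×9 = 153
S_16 = 16/2 × (18 + 153)
S_16 = 16/2 × 171 = 1368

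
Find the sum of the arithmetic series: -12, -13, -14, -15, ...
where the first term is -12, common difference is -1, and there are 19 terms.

Sₙ = n/2 × (first + last)
Last term = a + (n-1)d = -12 + (19-1)×(-1) = -30
S_19 = 19/2 × (-12 + (-30))
S_19 = 19/2 × (-42) = -399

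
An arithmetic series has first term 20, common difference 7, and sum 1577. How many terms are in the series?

Using S = n/2 × [2a + (n-1)d]
1577 = n/2 × [2(20) + (n-1)(7)]
1577 = n/2 × [40 + 7n - 7]
3154 = n × [33 + 7n]
7n² + (33)n - 3154 = 0
Discriminant: Δ = (33)² - 4(7)(-3154) = 1089 + 88312 = 89401
√Δ = 299
n = [-(33) + √Δ] / (2·7) = (-33 + 299) / 14 = 266 / 14 = 19
(The negative root is discarded since n must be a positive integer.)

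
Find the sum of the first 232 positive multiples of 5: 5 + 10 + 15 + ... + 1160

Factor out 5: = 5(1 + 2 + ... + 232) = 5 × n(n+1)/2
= 5 × 232×233/2
= 5 × 27028
= 135140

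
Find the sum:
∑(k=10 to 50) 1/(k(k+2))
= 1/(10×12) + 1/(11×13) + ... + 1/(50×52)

Partial fractions: 1/(k(k+2)) = (1/2)[1/k - 1/(k+2)]
Telescoping leaves the first two and last two terms:
= (1/2)[1/10 + 1/11 - 1/51 - 1/52]
= 22181/291720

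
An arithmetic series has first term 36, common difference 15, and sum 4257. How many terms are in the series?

Using S = n/2 × [2a + (n-1)d]
4257 = n/2 × [2(36) + (n-1)(15)]
4257 = n/2 × [72 + 15n - 15]
8514 = n × [57 + 15n]
15n² + (57)n - 8514 = 0
Discriminant: Δ = (57)² - 4(15)(-8514) = 3249 + 510840 = 514089
√Δ = 717
n = [-(57) + √Δ] / (2·15) = (-57 + 717) / 30 = 660 / 30 = 22
(The negative root is discarded since n must be a positive integer.)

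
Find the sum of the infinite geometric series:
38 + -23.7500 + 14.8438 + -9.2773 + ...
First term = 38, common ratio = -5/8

For |r| < 1, S = a / (1 - r)
S = 38 / (1 - (-5/8))
S = 38 / (13/8)
S = 304/13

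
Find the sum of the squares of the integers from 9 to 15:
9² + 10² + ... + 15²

Use ∑_{k=1}^{n} k² = n(n+1)(2n+1)/6, then subtract the first 8 terms.
∑_{k=1}^{15} k² = 15×16×31/6 = 1240
∑_{k=1}^{8} k² = 8×9×17/6 = 204
∑_{k=9}^{15} k² = 1240 - 204 = 1036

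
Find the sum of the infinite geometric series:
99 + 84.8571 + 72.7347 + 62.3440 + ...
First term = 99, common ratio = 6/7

For |r| < 1, S = a / (1 - r)
S = 99 / (1 - (6/7))
S = 99 / (1/7)
S = 693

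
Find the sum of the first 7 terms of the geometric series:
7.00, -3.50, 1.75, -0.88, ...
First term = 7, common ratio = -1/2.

Sₙ = a(1 - rⁿ) / (1 - r)
S_7 = 7(1 - (-1/2)^7) / (1 - (-1/2))
S_7 = 7(1 - (-1/128)) / (3/2)
S_7 = 301/64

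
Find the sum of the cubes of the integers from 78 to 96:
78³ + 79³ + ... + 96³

Use ∑_{k=1}^{n} k³ = [n(n+1)/2]², then subtract the first 77 terms.
∑_{k=1}^{96} k³ = [96×97/2]² = 4656² = 21678336
∑_{k=1}^{77} k³ = [77×78/2]² = 3003² = 9018009
∑_{k=78}^{96} k³ = 21678336 - 9018009 = 12660327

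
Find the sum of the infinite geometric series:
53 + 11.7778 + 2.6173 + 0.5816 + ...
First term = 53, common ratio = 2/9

For |r| < 1, S = a / (1 - r)
S = 53 / (1 - (2/9))
S = 53 / (7/9)
S = 477/7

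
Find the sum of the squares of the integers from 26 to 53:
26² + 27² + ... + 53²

Use ∑_{k=1}^{n} k² = n(n+1)(2n+1)/6, then subtract the first 25 terms.
∑_{k=1}^{53} k² = 53×54×107/6 = 51039
∑_{k=1}^{25} k² = 25×26×51/6 = 5525
∑_{k=26}^{53} k² = 51039 - 5525 = 45514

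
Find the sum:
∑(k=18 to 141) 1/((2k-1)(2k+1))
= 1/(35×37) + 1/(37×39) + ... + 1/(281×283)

Partial fractions: 1/((2k-1)(2k+1)) = (1/2)[1/(2k-1) - 1/(2k+1)]
The series telescopes:
= (1/2)[1/35 - 1/283]
= 124/9905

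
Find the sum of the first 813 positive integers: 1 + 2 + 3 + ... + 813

Formula: ∑k = n(n+1)/2
= 813×814/2
= 661782/2
= 330891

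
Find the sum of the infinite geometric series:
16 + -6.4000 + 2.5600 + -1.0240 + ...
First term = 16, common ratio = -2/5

For |r| < 1, S = a / (1 - r)
S = 16 / (1 - (-2/5))
S = 16 / (7/5)
S = 80/7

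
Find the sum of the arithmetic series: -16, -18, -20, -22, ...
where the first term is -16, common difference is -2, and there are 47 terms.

Sₙ = n/2 × (first + last)
Last term = a + (n-1)d = -16 + (47-1)×(-2) = -108
S_47 = 47/2 × (-16 + (-108))
S_47 = 47/2 × (-124) = -2914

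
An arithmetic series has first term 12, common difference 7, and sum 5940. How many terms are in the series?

Using S = n/2 × [2a + (n-1)d]
5940 = n/2 × [2(12) + (n-1)(7)]
5940 = n/2 × [24 + 7n - 7]
11880 = n × [17 + 7n]
7n² + (17)n - 11880 = 0
Discriminant: Δ = (17)² - 4(7)(-11880) = 289 + 332640 = 332929
√Δ = 577
n = [-(17) + √Δ] / (2·7) = (-17 + 577) / 14 = 560 / 14 = 40
(The negative root is discarded since n must be a positive integer.)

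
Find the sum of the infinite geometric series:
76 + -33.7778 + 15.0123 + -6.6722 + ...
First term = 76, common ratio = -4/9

For |r| < 1, S = a / (1 - r)
S = 76 / (1 - (-4/9))
S = 76 / (13/9)
S = 684/13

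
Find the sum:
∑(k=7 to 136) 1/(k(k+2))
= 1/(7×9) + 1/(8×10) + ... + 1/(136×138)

Partial fractions: 1/(k(k+2)) = (1/2)[1/k - 1/(k+2)]
Telescoping leaves the first two and last two terms:
= (1/2)[1/7 + 1/8 - 1/137 - 1/138]
= 134095/1058736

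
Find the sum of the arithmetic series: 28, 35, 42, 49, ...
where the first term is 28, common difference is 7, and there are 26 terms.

Sₙ = n/2 × (first + last)
Last term = a + (n-1)d = 28 + (26-1)×7 = 203
S_26 = 26/2 × (28 + 203)
S_26 = 26/2 × 231 = 3003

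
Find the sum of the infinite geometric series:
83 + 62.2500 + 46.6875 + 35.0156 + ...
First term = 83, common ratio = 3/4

For |r| < 1, S = a / (1 - r)
S = 83 / (1 - (3/4))
S = 83 / (1/4)
S = 332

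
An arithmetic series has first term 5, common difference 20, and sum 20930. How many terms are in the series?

Using S = n/2 × [2a + (n-1)d]
20930 = n/2 × [2(5) + (n-1)(20)]
20930 = n/2 × [10 + 20n - 20]
41860 = n × [-10 + 20n]
20n² + (-10)n - 41860 = 0
Discriminant: Δ = (-10)² - 4(20)(-41860) = 100 + 3348800 = 3348900
√Δ = 1830
n = [-(-10) + √Δ] / (2·20) = (10 + 1830) / 40 = 1840 / 40 = 46
(The negative root is discarded since n must be a positive integer.)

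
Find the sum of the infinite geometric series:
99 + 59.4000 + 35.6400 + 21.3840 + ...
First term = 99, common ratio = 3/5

For |r| < 1, S = a / (1 - r)
S = 99 / (1 - (3/5))
S = 99 / (2/5)
S = 495/2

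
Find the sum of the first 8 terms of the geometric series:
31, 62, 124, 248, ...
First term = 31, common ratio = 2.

Sₙ = a(1 - rⁿ) / (1 - r)
S_8 = 31(1 - 2^8) / (1 - 2)
S_8 = 31(1 - 256) / (-1)
S_8 = 7905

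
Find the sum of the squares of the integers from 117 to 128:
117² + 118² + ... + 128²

Use ∑_{k=1}^{n} k² = n(n+1)(2n+1)/6, then subtract the first 116 terms.
∑_{k=1}^{128} k² = 128×129×257/6 = 707264
∑_{k=1}^{116} k² = 116×117×233/6 = 527046
∑_{k=117}^{128} k² = 707264 - 527046 = 180218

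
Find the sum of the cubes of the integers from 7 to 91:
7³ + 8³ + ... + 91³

Use ∑_{k=1}^{n} k³ = [n(n+1)/2]², then subtract the first 6 terms.
∑_{k=1}^{91} k³ = [91×92/2]² = 4186² = 17522596
∑_{k=1}^{6} k³ = [6×7/2]² = 21² = 441
∑_{k=7}^{91} k³ = 17522596 - 441 = 17522155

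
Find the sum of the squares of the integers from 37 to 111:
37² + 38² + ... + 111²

Use ∑_{k=1}^{n} k² = n(n+1)(2n+1)/6, then subtract the first 36 terms.
∑_{k=1}^{111} k² = 111×112×223/6 = 462056
∑_{k=1}^{36} k² = 36×37×73/6 = 16206
∑_{k=37}^{111} k² = 462056 - 16206 = 445850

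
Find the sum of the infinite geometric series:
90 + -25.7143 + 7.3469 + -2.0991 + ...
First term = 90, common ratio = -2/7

For |r| < 1, S = a / (1 - r)
S = 90 / (1 - (-2/7))
S = 90 / (9/7)
S = 70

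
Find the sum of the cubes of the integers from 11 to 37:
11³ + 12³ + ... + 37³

Use ∑_{k=1}^{n} k³ = [n(n+1)/2]², then subtract the first 10 terms.
∑_{k=1}^{37} k³ = [37×38/2]² = 703² = 494209
∑_{k=1}^{10} k³ = [10×11/2]² = 55² = 3025
∑_{k=11}^{37} k³ = 494209 - 3025 = 491184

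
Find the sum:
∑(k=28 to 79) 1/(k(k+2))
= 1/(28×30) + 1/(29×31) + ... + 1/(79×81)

Partial fractions: 1/(k(k+2)) = (1/2)[1/k - 1/(k+2)]
Telescoping leaves the first two and last two terms:
= (1/2)[1/28 + 1/29 - 1/80 - 1/81]
= 59657/2630880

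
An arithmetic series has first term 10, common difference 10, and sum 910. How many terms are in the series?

Using S = n/2 × [2a + (n-1)d]
910 = n/2 × [2(10) + (n-1)(10)]
910 = n/2 × [20 + 10n - 10]
1820 = n × [10 + 10n]
10n² + (10)n - 1820 = 0
Discriminant: Δ = (10)² - 4(10)(-1820) = 100 + 72800 = 72900
√Δ = 270
n = [-(10) + √Δ] / (2·10) = (-10 + 270) / 20 = 260 / 20 = 13
(The negative root is discarded since n must be a positive integer.)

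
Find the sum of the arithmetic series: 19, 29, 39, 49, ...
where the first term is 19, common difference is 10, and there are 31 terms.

Sₙ = n/2 × (first + last)
Last term = a + (n-1)d = 19 + (31-1)×10 = 319
S_31 = 31/2 × (19 + 319)
S_31 = 31/2 × 338 = 5239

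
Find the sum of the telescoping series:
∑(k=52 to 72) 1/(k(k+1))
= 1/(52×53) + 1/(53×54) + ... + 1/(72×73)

Partial fractions: 1/(k(k+1)) = 1/k - 1/(k+1)
The series telescopes:
= (1/52 - 1/53) + (1/53 - 1/54) + ... + (1/72 - 1/73)
= 1/52 - 1/73
= 21/3796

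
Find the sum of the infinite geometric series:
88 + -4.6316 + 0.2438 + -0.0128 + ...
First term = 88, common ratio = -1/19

For |r| < 1, S = a / (1 - r)
S = 88 / (1 - (-1/19))
S = 88 / (20/19)
S = 418/5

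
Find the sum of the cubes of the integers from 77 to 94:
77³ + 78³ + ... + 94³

Use ∑_{k=1}^{n} k³ = [n(n+1)/2]², then subtract the first 76 terms.
∑_{k=1}^{94} k³ = [94×95/2]² = 4465² = 19936225
∑_{k=1}^{76} k³ = [76×77/2]² = 2926² = 8561476
∑_{k=77}^{94} k³ = 19936225 - 8561476 = 11374749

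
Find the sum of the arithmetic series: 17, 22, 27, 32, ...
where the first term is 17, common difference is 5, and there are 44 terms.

Sₙ = n/2 × (first + last)
Last term = a + (n-1)d = 17 + (44-1)×5 = 232
S_44 = 44/2 × (17 + 232)
S_44 = 44/2 × 249 = 5478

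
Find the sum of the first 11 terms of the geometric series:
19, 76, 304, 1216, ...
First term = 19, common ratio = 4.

Sₙ = a(1 - rⁿ) / (1 - r)
S_11 = 19(1 - 4^11) / (1 - 4)
S_11 = 19(1 - 4194304) / (-3)
S_11 = 26563919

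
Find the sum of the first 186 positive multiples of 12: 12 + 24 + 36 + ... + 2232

Factor out 12: = 12(1 + 2 + ... + 186) = 12 × n(n+1)/2
= 12 × 186×187/2
= 12 × 17391
= 208692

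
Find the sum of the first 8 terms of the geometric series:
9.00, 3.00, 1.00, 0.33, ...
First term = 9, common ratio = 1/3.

Sₙ = a(1 - rⁿ) / (1 - r)
S_8 = 9(1 - (1/3)^8) / (1 - (1/3))
S_8 = 9(1 - (1/6561)) / (2/3)
S_8 = 3280/243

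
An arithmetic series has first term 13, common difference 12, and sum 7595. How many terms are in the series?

Using S = n/2 × [2a + (n-1)d]
7595 = n/2 × [2(13) + (n-1)(12)]
7595 = n/2 × [26 + 12n - 12]
15190 = n × [14 + 12n]
12n² + (14)n - 15190 = 0
Discriminant: Δ = (14)² - 4(12)(-15190) = 196 + 729120 = 729316
√Δ = 854
n = [-(14) + √Δ] / (2·12) = (-14 + 854) / 24 = 840 / 24 = 35
(The negative root is discarded since n must be a positive integer.)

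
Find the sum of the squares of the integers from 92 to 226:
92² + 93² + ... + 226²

Use ∑_{k=1}^{n} k² = n(n+1)(2n+1)/6, then subtract the first 91 terms.
∑_{k=1}^{226} k² = 226×227×453/6 = 3873301
∑_{k=1}^{91} k² = 91×92×183/6 = 255346
∑_{k=92}^{226} k² = 3873301 - 255346 = 3617955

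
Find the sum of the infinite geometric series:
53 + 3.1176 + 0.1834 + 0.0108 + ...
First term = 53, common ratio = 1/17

For |r| < 1, S = a / (1 - r)
S = 53 / (1 - (1/17))
S = 53 / (16/17)
S = 901/16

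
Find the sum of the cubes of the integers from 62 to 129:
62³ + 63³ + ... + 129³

Use ∑_{k=1}^{n} k³ = [n(n+1)/2]², then subtract the first 61 terms.
∑_{k=1}^{129} k³ = [129×130/2]² = 8385² = 70308225
∑_{k=1}^{61} k³ = [61×62/2]² = 1891² = 3575881
∑_{k=62}^{129} k³ = 70308225 - 3575881 = 66732344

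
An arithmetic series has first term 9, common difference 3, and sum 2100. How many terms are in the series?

Using S = n/2 × [2a + (n-1)d]
2100 = n/2 × [2(9) + (n-1)(3)]
2100 = n/2 × [18 + 3n - 3]
4200 = n × [15 + 3n]
3n² + (15)n - 4200 = 0
Discriminant: Δ = (15)² - 4(3)(-4200) = 225 + 50400 = 50625
√Δ = 225
n = [-(15) + √Δ] / (2·3) = (-15 + 225) / 6 = 210 / 6 = 35
(The negative root is discarded since n must be a positive integer.)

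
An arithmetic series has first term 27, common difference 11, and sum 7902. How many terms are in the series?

Using S = n/2 × [2a + (n-1)d]
7902 = n/2 × [2(27) + (n-1)(11)]
7902 = n/2 × [54 + 11n - 11]
15804 = n × [43 + 11n]
11n² + (43)n - 15804 = 0
Discriminant: Δ = (43)² - 4(11)(-15804) = 1849 + 695376 = 697225
√Δ = 835
n = [-(43) + √Δ] / (2·11) = (-43 + 835) / 22 = 792 / 22 = 36
(The negative root is discarded since n must be a positive integer.)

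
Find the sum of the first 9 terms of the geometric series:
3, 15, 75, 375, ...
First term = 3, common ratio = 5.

Sₙ = a(1 - rⁿ) / (1 - r)
S_9 = 3(1 - 5^9) / (1 - 5)
S_9 = 3(1 - 1953125) / (-4)
S_9 = 1464843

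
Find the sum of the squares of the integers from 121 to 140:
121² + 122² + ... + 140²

Use ∑_{k=1}^{n} k² = n(n+1)(2n+1)/6, then subtract the first 120 terms.
∑_{k=1}^{140} k² = 140×141×281/6 = 924490
∑_{k=1}^{120} k² = 120×121×241/6 = 583220
∑_{k=121}^{140} k² = 924490 - 583220 = 341270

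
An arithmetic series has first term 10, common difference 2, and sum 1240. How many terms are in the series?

Using S = n/2 × [2a + (n-1)d]
1240 = n/2 × [2(10) + (n-1)(2)]
1240 = n/2 × [20 + 2n - 2]
2480 = n × [18 + 2n]
2n² + (18)n - 2480 = 0
Discriminant: Δ = (18)² - 4(2)(-2480) = 324 + 19840 = 20164
√Δ = 142
n = [-(18) + √Δ] / (2·2) = (-18 + 142) / 4 = 124 / 4 = 31
(The negative root is discarded since n must be a positive integer.)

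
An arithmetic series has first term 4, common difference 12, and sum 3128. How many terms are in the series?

Using S = n/2 × [2a + (n-1)d]
3128 = n/2 × [2(4) + (n-1)(12)]
3128 = n/2 × [8 + 12n - 12]
6256 = n × [-4 + 12n]
12n² + (-4)n - 6256 = 0
Discriminant: Δ = (-4)² - 4(12)(-6256) = 16 + 300288 = 300304
√Δ = 548
n = [-(-4) + √Δ] / (2·12) = (4 + 548) / 24 = 552 / 24 = 23
(The negative root is discarded since n must be a positive integer.)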